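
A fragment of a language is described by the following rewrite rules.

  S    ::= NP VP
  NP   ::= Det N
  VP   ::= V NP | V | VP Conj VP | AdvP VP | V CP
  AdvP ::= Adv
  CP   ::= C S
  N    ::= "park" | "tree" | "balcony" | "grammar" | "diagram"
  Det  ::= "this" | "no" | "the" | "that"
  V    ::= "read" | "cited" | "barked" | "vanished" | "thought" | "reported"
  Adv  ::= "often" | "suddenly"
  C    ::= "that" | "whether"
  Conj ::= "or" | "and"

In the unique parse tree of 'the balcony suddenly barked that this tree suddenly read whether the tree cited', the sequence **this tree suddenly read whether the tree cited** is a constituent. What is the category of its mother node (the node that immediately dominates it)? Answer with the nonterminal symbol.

CP

S
  NP
    Det: the
    N: balcony
  VP
    AdvP
      Adv: suddenly
    VP
      V: barked
      CP
        C: that
        S
          NP
            Det: this
            N: tree
          VP
            AdvP
              Adv: suddenly
            VP
              V: read
              CP
                C: whether
                S
                  NP
                    Det: the
                    N: tree
                  VP
                    V: cited
The span 'this tree suddenly read whether the tree cited' is the S node built by S → NP VP.
Its mother is the CP built by CP → C S.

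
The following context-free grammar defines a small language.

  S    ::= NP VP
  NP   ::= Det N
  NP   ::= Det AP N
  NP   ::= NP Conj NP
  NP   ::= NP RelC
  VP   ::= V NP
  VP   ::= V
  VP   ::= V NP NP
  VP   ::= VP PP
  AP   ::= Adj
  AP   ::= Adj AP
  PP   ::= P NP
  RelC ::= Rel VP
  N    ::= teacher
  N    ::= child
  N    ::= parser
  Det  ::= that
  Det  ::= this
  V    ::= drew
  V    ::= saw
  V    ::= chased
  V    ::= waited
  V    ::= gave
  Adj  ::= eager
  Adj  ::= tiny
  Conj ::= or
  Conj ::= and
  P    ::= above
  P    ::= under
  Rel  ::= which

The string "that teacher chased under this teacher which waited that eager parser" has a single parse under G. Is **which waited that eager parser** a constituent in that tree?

[S [NP [Det that] [N teacher]] [VP [VP [V chased]] [PP [P under] [NP [NP [Det this] [N teacher]] [RelC [Rel which] [VP [V waited] [NP [Det that] [AP [Adj eager]] [N parser]]]]]]]]
The words 'which waited that eager parser' are exhaustively dominated by a single RelC node (built by RelC → Rel VP), so they form a constituent.

Yes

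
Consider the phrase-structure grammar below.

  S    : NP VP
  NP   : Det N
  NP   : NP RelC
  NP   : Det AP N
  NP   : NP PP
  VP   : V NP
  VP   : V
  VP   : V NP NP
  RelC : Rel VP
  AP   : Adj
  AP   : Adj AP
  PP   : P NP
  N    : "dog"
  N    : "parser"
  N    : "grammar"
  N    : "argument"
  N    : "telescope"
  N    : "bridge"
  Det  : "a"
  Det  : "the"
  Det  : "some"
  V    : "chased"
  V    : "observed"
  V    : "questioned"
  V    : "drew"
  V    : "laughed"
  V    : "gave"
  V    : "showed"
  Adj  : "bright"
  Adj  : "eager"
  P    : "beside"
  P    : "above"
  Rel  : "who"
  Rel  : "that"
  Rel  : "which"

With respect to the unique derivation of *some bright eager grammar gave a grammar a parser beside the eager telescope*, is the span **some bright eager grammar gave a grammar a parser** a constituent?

[S [NP [Det some] [AP [Adj bright] [AP [Adj eager]]] [N grammar]] [VP [V gave] [NP [Det a] [N grammar]] [NP [NP [Det a] [N parser]] [PP [P beside] [NP [Det the] [AP [Adj eager]] [N telescope]]]]]]
The smallest constituent containing 'some bright eager grammar gave a grammar a parser' is the S spanning 'some bright eager grammar gave a grammar a parser beside the eager telescope'; no single node in the tree dominates exactly the given words.

No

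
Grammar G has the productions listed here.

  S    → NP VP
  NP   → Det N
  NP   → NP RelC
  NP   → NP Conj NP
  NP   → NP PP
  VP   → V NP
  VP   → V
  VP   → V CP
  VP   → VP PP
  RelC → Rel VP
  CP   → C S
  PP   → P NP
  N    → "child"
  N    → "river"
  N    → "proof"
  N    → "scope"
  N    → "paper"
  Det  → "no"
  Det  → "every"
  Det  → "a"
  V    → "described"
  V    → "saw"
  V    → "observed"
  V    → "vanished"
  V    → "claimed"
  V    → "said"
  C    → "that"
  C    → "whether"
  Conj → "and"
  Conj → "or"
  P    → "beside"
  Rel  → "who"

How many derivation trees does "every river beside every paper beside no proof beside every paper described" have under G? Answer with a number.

Two of the 5 distinct bracketings:
[S [NP [NP [Det every] [N river]] [PP [P beside] [NP [NP [Det every] [N paper]] [PP [P beside] [NP [NP [Det no] [N proof]] [PP [P beside] [NP [Det every] [N paper]]]]]]]] [VP [V described]]]
[S [NP [NP [Det every] [N river]] [PP [P beside] [NP [NP [NP [Det every] [N paper]] [PP [P beside] [NP [Det no] [N proof]]]] [PP [P beside] [NP [Det every] [N paper]]]]]] [VP [V described]]]
The trees differ in how a recursive rule is bracketed over the same span.

5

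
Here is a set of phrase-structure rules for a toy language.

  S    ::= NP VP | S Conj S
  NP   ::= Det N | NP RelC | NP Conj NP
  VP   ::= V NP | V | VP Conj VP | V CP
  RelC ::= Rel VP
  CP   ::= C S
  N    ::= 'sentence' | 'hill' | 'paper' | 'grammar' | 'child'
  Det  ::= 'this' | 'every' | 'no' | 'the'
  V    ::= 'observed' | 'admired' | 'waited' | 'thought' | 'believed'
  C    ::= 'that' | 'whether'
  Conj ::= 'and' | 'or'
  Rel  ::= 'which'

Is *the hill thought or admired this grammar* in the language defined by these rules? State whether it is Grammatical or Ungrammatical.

[S [NP [Det the] [N hill]] [VP [VP [V thought]] [Conj or] [VP [V admired] [NP [Det this] [N grammar]]]]]
Each bracket corresponds to one application of a listed rule, so the string is derivable from S.

Grammatical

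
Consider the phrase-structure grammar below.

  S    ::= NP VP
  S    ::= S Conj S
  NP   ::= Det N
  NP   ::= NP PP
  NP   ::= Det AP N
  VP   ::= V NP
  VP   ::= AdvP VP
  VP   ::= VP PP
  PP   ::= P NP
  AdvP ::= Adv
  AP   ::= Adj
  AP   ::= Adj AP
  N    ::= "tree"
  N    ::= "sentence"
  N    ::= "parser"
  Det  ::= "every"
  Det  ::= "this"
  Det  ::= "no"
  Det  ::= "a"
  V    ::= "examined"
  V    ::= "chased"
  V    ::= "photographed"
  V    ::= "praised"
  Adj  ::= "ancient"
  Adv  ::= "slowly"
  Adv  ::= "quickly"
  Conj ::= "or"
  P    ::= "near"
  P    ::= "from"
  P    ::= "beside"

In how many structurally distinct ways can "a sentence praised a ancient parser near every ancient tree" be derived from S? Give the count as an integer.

2

The two bracketings:
[S [NP [Det a] [N sentence]] [VP [V praised] [NP [NP [Det a] [AP [Adj ancient]] [N parser]] [PP [P near] [NP [Det every] [AP [Adj ancient]] [N tree]]]]]]
[S [NP [Det a] [N sentence]] [VP [VP [V praised] [NP [Det a] [AP [Adj ancient]] [N parser]]] [PP [P near] [NP [Det every] [AP [Adj ancient]] [N tree]]]]]
The difference turns on whether NP → NP PP is used at the relevant span, versus an alternative expansion of NP.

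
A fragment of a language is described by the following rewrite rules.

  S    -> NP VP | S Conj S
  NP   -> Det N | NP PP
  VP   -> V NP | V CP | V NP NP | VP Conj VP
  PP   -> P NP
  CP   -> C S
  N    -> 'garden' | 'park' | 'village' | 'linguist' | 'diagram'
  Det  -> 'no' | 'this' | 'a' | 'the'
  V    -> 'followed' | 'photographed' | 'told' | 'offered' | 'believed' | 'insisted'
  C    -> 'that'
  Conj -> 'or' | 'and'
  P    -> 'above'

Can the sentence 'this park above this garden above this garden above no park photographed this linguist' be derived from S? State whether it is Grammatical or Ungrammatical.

Grammatical

[S [NP [NP [Det this] [N park]] [PP [P above] [NP [NP [Det this] [N garden]] [PP [P above] [NP [NP [Det this] [N garden]] [PP [P above] [NP [Det no] [N park]]]]]]]] [VP [V photographed] [NP [Det this] [N linguist]]]]
Each bracket corresponds to one application of a listed rule, so the string is derivable from S.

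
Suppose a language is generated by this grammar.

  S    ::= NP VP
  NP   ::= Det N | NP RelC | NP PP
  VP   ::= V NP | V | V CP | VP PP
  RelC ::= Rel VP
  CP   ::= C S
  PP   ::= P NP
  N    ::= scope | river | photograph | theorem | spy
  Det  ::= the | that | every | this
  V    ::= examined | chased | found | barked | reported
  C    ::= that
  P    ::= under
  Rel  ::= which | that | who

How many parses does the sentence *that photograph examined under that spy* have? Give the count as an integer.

1

[S [NP [Det that] [N photograph]] [VP [VP [V examined]] [PP [P under] [NP [Det that] [N spy]]]]]
No rule offers an alternative attachment or grouping for any span, so this is the only derivation.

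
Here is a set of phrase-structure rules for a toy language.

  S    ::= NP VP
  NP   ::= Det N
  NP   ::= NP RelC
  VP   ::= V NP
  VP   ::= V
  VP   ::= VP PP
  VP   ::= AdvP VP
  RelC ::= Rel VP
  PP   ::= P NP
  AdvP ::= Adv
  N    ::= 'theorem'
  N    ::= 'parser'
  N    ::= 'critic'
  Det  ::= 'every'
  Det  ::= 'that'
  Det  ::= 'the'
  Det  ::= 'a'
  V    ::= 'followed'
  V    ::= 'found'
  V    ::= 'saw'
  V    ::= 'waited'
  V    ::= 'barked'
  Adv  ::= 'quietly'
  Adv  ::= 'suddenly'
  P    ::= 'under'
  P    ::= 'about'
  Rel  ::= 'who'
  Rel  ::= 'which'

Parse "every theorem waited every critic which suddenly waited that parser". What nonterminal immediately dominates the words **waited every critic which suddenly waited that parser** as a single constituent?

S
  NP
    Det: every
    N: theorem
  VP
    V: waited
    NP
      NP
        Det: every
        N: critic
      RelC
        Rel: which
        VP
          AdvP
            Adv: suddenly
          VP
            V: waited
            NP
              Det: that
              N: parser
The span 'waited every critic which suddenly waited that parser' is the VP node built by VP → V NP.

VP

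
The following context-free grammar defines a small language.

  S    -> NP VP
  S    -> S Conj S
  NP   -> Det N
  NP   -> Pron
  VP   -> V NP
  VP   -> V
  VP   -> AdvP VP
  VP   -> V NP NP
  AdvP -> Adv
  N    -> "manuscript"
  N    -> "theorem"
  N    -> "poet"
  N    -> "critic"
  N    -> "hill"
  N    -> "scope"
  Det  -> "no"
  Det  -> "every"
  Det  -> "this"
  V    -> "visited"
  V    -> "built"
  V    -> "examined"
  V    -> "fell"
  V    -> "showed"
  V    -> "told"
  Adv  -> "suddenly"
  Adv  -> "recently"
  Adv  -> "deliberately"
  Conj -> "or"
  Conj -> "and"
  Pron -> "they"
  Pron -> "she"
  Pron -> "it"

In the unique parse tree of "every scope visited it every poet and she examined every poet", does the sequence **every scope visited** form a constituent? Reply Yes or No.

No

[S [S [NP [Det every] [N scope]] [VP [V visited] [NP [Pron it]] [NP [Det every] [N poet]]]] [Conj and] [S [NP [Pron she]] [VP [V examined] [NP [Det every] [N poet]]]]]
The smallest constituent containing 'every scope visited' is the S spanning 'every scope visited it every poet'; no single node in the tree dominates exactly the given words.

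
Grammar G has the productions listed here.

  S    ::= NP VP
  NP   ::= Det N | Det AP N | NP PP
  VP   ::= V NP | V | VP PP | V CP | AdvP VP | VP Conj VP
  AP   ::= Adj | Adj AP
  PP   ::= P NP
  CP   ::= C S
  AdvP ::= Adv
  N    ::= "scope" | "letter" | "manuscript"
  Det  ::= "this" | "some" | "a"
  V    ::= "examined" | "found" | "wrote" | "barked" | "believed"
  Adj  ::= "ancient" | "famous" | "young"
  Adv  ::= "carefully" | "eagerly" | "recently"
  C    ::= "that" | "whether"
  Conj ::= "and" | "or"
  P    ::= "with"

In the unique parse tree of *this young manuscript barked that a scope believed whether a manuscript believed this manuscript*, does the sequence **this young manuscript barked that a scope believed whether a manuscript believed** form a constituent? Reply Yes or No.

[S [NP [Det this] [AP [Adj young]] [N manuscript]] [VP [V barked] [CP [C that] [S [NP [Det a] [N scope]] [VP [V believed] [CP [C whether] [S [NP [Det a] [N manuscript]] [VP [V believed] [NP [Det this] [N manuscript]]]]]]]]]]
The smallest constituent containing 'this young manuscript barked that a scope believed whether a manuscript believed' is the S spanning 'this young manuscript barked that a scope believed whether a manuscript believed this manuscript'; no single node in the tree dominates exactly the given words.

No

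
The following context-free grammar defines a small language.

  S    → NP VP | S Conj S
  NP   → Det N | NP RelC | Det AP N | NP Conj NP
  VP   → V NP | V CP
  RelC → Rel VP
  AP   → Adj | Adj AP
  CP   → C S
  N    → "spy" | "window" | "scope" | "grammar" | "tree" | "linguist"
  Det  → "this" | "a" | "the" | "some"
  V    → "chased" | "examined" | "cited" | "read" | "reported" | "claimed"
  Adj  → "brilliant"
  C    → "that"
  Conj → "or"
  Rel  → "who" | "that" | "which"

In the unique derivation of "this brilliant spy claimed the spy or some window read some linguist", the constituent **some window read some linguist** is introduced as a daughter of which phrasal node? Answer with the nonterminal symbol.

S
  S
    NP
      Det: this
      AP
        Adj: brilliant
      N: spy
    VP
      V: claimed
      NP
        Det: the
        N: spy
  Conj: or
  S
    NP
      Det: some
      N: window
    VP
      V: read
      NP
        Det: some
        N: linguist
The span 'some window read some linguist' is the S node built by S → NP VP.
Its mother is the S built by S → S Conj S.

S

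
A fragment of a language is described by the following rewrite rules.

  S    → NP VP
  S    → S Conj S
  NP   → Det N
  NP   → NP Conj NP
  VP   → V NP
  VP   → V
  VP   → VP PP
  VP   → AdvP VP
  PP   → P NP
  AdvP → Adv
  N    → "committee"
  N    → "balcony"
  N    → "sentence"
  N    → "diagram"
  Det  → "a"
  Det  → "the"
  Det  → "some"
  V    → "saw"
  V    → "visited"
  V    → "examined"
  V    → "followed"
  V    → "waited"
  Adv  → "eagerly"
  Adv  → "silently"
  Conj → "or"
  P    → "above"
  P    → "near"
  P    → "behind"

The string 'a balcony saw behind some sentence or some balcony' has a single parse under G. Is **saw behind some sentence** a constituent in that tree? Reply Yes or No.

[S [NP [Det a] [N balcony]] [VP [VP [V saw]] [PP [P behind] [NP [NP [Det some] [N sentence]] [Conj or] [NP [Det some] [N balcony]]]]]]
The smallest constituent containing 'saw behind some sentence' is the VP spanning 'saw behind some sentence or some balcony'; no single node in the tree dominates exactly the given words.

No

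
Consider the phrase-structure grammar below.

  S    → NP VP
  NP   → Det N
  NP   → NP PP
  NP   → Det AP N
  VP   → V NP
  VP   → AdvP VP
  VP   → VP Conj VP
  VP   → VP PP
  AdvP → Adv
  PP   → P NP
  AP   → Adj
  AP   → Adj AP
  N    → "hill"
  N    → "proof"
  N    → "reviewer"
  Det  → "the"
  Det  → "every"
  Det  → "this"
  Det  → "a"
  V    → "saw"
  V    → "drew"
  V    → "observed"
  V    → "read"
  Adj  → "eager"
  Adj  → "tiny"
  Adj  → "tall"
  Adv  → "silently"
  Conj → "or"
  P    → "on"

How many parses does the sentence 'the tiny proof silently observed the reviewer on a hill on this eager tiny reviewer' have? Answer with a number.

Two of the 9 distinct bracketings:
[S [NP [Det the] [AP [Adj tiny]] [N proof]] [VP [AdvP [Adv silently]] [VP [V observed] [NP [NP [Det the] [N reviewer]] [PP [P on] [NP [NP [Det a] [N hill]] [PP [P on] [NP [Det this] [AP [Adj eager] [AP [Adj tiny]]] [N reviewer]]]]]]]]]
[S [NP [Det the] [AP [Adj tiny]] [N proof]] [VP [AdvP [Adv silently]] [VP [V observed] [NP [NP [NP [Det the] [N reviewer]] [PP [P on] [NP [Det a] [N hill]]]] [PP [P on] [NP [Det this] [AP [Adj eager] [AP [Adj tiny]]] [N reviewer]]]]]]]
The trees differ in how a recursive rule is bracketed over the same span.

9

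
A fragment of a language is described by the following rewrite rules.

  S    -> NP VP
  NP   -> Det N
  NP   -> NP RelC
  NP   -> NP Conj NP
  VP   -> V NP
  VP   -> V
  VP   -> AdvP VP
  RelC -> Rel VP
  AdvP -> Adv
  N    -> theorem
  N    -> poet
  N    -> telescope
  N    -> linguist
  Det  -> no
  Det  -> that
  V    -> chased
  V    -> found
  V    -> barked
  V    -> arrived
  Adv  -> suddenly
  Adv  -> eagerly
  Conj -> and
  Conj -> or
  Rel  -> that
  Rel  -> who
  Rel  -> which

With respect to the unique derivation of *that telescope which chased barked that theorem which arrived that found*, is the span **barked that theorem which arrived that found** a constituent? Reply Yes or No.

[S [NP [NP [Det that] [N telescope]] [RelC [Rel which] [VP [V chased]]]] [VP [V barked] [NP [NP [NP [Det that] [N theorem]] [RelC [Rel which] [VP [V arrived]]]] [RelC [Rel that] [VP [V found]]]]]]
The words 'barked that theorem which arrived that found' are exhaustively dominated by a single VP node (built by VP → V NP), so they form a constituent.

Yes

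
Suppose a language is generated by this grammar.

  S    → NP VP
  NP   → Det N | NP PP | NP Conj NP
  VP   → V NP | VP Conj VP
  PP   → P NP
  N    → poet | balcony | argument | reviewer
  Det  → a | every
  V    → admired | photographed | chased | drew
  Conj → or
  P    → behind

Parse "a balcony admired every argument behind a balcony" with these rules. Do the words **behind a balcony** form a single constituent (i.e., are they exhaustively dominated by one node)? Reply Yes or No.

Yes

[S [NP [Det a] [N balcony]] [VP [V admired] [NP [NP [Det every] [N argument]] [PP [P behind] [NP [Det a] [N balcony]]]]]]
The words 'behind a balcony' are exhaustively dominated by a single PP node (built by PP → P NP), so they form a constituent.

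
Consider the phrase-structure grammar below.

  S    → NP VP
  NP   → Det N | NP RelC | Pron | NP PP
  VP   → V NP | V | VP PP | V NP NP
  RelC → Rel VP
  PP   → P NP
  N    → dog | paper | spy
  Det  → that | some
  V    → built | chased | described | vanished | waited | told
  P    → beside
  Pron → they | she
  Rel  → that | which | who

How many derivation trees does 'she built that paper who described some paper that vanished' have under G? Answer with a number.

3

Two of the 3 distinct bracketings:
[S [NP [Pron she]] [VP [V built] [NP [NP [Det that] [N paper]] [RelC [Rel who] [VP [V described] [NP [NP [Det some] [N paper]] [RelC [Rel that] [VP [V vanished]]]]]]]]]
[S [NP [Pron she]] [VP [V built] [NP [NP [NP [Det that] [N paper]] [RelC [Rel who] [VP [V described] [NP [Det some] [N paper]]]]] [RelC [Rel that] [VP [V vanished]]]]]]
The trees differ in how a recursive rule is bracketed over the same span.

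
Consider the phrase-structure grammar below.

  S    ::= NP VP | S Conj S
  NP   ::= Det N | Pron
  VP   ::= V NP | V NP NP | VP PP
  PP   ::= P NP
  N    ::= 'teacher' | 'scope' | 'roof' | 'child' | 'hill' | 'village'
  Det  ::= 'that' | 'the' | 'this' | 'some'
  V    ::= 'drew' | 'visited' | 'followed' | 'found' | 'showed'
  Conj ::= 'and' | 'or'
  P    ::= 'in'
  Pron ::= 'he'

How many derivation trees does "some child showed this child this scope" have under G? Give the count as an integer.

1

[S [NP [Det some] [N child]] [VP [V showed] [NP [Det this] [N child]] [NP [Det this] [N scope]]]]
No rule offers an alternative attachment or grouping for any span, so this is the only derivation.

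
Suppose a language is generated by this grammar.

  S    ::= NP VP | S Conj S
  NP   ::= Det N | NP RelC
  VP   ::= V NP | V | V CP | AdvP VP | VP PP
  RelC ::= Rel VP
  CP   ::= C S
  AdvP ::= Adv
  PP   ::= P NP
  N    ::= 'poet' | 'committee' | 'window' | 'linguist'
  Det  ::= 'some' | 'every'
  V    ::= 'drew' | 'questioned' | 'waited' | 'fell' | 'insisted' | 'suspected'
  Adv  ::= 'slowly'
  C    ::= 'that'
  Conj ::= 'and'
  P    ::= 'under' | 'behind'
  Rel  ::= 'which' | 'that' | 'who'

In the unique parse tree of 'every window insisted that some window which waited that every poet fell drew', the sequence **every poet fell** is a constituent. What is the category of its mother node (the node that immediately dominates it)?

CP

[S [NP [Det every] [N window]] [VP [V insisted] [CP [C that] [S [NP [NP [Det some] [N window]] [RelC [Rel which] [VP [V waited] [CP [C that] [S [NP [Det every] [N poet]] [VP [V fell]]]]]]] [VP [V drew]]]]]]
The span 'every poet fell' is the S node built by S → NP VP.
Its mother is the CP built by CP → C S.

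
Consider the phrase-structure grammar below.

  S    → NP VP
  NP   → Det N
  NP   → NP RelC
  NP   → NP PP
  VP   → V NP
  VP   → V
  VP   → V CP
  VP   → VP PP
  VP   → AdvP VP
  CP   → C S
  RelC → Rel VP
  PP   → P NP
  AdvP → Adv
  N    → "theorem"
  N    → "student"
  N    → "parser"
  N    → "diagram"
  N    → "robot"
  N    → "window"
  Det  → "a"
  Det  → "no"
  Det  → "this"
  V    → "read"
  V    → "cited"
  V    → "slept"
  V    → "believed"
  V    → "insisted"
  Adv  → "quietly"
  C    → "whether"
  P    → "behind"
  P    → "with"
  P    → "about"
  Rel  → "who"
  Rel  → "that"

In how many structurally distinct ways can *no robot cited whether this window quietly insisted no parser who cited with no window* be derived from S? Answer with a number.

5

Two of the 5 distinct bracketings:
[S [NP [Det no] [N robot]] [VP [V cited] [CP [C whether] [S [NP [Det this] [N window]] [VP [VP [AdvP [Adv quietly]] [VP [V insisted] [NP [NP [Det no] [N parser]] [RelC [Rel who] [VP [V cited]]]]]] [PP [P with] [NP [Det no] [N window]]]]]]]]
[S [NP [Det no] [N robot]] [VP [V cited] [CP [C whether] [S [NP [Det this] [N window]] [VP [AdvP [Adv quietly]] [VP [V insisted] [NP [NP [Det no] [N parser]] [RelC [Rel who] [VP [VP [V cited]] [PP [P with] [NP [Det no] [N window]]]]]]]]]]]]
The trees differ in how a recursive rule is bracketed over the same span.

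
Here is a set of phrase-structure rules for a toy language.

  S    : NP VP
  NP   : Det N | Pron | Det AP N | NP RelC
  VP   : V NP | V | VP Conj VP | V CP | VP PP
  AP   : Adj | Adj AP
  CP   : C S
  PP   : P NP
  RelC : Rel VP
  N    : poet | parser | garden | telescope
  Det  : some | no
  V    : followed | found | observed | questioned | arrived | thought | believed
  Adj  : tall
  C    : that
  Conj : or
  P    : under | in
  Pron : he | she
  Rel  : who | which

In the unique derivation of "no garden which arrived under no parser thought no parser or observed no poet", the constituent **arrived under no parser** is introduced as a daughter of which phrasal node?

RelC

S
  NP
    NP
      Det: no
      N: garden
    RelC
      Rel: which
      VP
        VP
          V: arrived
        PP
          P: under
          NP
            Det: no
            N: parser
  VP
    VP
      V: thought
      NP
        Det: no
        N: parser
    Conj: or
    VP
      V: observed
      NP
        Det: no
        N: poet
The span 'arrived under no parser' is the VP node built by VP → VP PP.
Its mother is the RelC built by RelC → Rel VP.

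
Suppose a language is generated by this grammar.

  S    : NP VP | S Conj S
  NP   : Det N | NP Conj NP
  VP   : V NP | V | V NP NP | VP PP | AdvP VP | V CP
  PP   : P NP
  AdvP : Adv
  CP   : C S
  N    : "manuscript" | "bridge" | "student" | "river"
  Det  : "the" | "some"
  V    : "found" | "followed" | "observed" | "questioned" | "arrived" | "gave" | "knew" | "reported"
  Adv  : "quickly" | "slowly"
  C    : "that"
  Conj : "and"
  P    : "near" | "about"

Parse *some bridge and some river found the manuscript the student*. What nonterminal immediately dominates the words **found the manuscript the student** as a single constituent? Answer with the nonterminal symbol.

S
  NP
    NP
      Det: some
      N: bridge
    Conj: and
    NP
      Det: some
      N: river
  VP
    V: found
    NP
      Det: the
      N: manuscript
    NP
      Det: the
      N: student
The span 'found the manuscript the student' is the VP node built by VP → V NP NP.

VP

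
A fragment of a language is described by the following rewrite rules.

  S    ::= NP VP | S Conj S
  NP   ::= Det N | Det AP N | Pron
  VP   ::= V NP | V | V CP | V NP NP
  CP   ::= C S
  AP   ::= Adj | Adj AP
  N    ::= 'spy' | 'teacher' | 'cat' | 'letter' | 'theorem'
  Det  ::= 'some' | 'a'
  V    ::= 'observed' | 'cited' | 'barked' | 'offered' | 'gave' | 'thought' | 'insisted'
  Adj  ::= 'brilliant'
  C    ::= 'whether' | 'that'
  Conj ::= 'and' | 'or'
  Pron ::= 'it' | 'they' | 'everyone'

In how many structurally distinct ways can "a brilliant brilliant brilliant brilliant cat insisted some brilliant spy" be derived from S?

[S [NP [Det a] [AP [Adj brilliant] [AP [Adj brilliant] [AP [Adj brilliant] [AP [Adj brilliant]]]]] [N cat]] [VP [V insisted] [NP [Det some] [AP [Adj brilliant]] [N spy]]]]
No rule offers an alternative attachment or grouping for any span, so this is the only derivation.

1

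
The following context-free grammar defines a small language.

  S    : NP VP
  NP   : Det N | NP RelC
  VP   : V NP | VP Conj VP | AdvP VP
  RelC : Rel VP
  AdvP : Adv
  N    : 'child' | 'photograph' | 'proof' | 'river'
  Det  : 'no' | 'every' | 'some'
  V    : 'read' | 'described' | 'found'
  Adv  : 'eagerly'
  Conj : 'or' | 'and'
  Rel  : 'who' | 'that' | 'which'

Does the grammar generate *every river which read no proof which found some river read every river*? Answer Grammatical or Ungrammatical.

S
  NP
    NP
      Det: every
      N: river
    RelC
      Rel: which
      VP
        V: read
        NP
          NP
            Det: no
            N: proof
          RelC
            Rel: which
            VP
              V: found
              NP
                Det: some
                N: river
  VP
    V: read
    NP
      Det: every
      N: river
The bracketing above is licensed at every node by one of the given productions, with S at the root.

Grammatical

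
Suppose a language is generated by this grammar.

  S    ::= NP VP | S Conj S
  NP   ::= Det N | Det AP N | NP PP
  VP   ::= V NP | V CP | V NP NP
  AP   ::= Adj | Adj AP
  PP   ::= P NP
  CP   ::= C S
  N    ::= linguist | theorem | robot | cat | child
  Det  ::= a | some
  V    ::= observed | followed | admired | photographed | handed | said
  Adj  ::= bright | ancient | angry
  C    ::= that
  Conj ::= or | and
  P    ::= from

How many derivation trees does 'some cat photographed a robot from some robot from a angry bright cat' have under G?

The two bracketings:
[S [NP [Det some] [N cat]] [VP [V photographed] [NP [NP [Det a] [N robot]] [PP [P from] [NP [NP [Det some] [N robot]] [PP [P from] [NP [Det a] [AP [Adj angry] [AP [Adj bright]]] [N cat]]]]]]]]
[S [NP [Det some] [N cat]] [VP [V photographed] [NP [NP [NP [Det a] [N robot]] [PP [P from] [NP [Det some] [N robot]]]] [PP [P from] [NP [Det a] [AP [Adj angry] [AP [Adj bright]]] [N cat]]]]]]
The trees differ in how a recursive rule is bracketed over the same span.

2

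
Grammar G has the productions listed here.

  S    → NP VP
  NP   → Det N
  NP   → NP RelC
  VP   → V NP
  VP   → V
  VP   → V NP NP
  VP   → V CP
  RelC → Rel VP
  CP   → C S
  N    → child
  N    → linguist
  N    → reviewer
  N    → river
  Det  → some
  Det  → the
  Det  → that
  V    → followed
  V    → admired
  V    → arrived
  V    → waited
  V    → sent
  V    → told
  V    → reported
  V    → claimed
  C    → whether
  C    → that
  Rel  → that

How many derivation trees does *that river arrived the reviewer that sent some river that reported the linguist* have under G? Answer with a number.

6

Two of the 6 distinct bracketings:
[S [NP [Det that] [N river]] [VP [V arrived] [NP [NP [Det the] [N reviewer]] [RelC [Rel that] [VP [V sent] [NP [NP [Det some] [N river]] [RelC [Rel that] [VP [V reported] [NP [Det the] [N linguist]]]]]]]]]]
[S [NP [Det that] [N river]] [VP [V arrived] [NP [NP [Det the] [N reviewer]] [RelC [Rel that] [VP [V sent] [NP [NP [Det some] [N river]] [RelC [Rel that] [VP [V reported]]]] [NP [Det the] [N linguist]]]]]]]
The difference turns on whether VP → V is used at the relevant span, versus an alternative expansion of VP.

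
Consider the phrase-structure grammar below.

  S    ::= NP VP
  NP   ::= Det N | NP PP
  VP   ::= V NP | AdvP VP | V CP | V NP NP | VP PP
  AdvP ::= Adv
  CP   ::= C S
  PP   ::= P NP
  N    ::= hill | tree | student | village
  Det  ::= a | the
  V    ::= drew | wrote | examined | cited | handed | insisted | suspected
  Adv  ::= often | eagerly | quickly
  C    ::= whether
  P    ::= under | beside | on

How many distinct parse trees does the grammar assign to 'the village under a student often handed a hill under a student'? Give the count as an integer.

Two of the 3 distinct bracketings:
[S [NP [NP [Det the] [N village]] [PP [P under] [NP [Det a] [N student]]]] [VP [AdvP [Adv often]] [VP [V handed] [NP [NP [Det a] [N hill]] [PP [P under] [NP [Det a] [N student]]]]]]]
[S [NP [NP [Det the] [N village]] [PP [P under] [NP [Det a] [N student]]]] [VP [AdvP [Adv often]] [VP [VP [V handed] [NP [Det a] [N hill]]] [PP [P under] [NP [Det a] [N student]]]]]]
The difference turns on whether VP → VP PP is used at the relevant span, versus an alternative expansion of VP.

3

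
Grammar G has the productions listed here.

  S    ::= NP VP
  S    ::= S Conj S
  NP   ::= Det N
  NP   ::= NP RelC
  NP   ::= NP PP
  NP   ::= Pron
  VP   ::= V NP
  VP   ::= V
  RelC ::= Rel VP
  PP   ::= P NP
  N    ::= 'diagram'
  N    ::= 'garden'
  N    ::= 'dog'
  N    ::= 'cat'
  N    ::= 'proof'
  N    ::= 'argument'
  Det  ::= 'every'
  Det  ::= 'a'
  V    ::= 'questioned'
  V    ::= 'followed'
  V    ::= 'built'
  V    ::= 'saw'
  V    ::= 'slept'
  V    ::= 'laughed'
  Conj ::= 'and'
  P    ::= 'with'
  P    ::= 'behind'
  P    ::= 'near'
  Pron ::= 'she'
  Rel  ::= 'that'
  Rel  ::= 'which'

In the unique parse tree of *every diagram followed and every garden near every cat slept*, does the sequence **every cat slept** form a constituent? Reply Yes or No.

No

[S [S [NP [Det every] [N diagram]] [VP [V followed]]] [Conj and] [S [NP [NP [Det every] [N garden]] [PP [P near] [NP [Det every] [N cat]]]] [VP [V slept]]]]
The smallest constituent containing 'every cat slept' is the S spanning 'every garden near every cat slept'; no single node in the tree dominates exactly the given words.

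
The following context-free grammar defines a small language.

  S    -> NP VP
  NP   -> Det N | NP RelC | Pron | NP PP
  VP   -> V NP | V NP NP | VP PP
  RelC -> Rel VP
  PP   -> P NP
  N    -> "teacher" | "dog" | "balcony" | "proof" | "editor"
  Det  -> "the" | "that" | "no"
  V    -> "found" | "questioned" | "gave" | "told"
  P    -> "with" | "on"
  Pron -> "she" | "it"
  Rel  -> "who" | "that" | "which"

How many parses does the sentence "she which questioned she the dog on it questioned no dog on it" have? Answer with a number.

6

Two of the 6 distinct bracketings:
[S [NP [NP [Pron she]] [RelC [Rel which] [VP [V questioned] [NP [Pron she]] [NP [NP [Det the] [N dog]] [PP [P on] [NP [Pron it]]]]]]] [VP [V questioned] [NP [NP [Det no] [N dog]] [PP [P on] [NP [Pron it]]]]]]
[S [NP [NP [Pron she]] [RelC [Rel which] [VP [V questioned] [NP [Pron she]] [NP [NP [Det the] [N dog]] [PP [P on] [NP [Pron it]]]]]]] [VP [VP [V questioned] [NP [Det no] [N dog]]] [PP [P on] [NP [Pron it]]]]]
The difference turns on whether VP → VP PP is used at the relevant span, versus an alternative expansion of VP.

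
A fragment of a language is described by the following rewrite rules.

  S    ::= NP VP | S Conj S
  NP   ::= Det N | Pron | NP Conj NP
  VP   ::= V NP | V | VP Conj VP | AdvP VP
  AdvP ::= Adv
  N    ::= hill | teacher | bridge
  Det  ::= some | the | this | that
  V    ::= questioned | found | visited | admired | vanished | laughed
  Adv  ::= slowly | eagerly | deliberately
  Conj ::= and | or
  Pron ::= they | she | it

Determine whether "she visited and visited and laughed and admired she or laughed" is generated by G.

Grammatical

[S [NP [Pron she]] [VP [VP [V visited]] [Conj and] [VP [VP [V visited]] [Conj and] [VP [VP [V laughed]] [Conj and] [VP [VP [V admired] [NP [Pron she]]] [Conj or] [VP [V laughed]]]]]]]
Every word is introduced by a lexical rule and the phrasal rules combine the resulting categories into a single S.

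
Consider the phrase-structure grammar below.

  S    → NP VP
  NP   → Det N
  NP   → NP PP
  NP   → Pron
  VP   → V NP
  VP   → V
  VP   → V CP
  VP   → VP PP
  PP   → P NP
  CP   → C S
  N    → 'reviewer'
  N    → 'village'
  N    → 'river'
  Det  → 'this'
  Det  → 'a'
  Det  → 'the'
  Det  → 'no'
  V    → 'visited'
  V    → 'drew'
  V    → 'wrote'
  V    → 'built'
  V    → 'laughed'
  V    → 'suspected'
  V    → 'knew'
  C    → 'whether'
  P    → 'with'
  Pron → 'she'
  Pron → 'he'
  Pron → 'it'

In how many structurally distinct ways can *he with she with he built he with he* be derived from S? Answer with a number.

Two of the 4 distinct bracketings:
[S [NP [NP [Pron he]] [PP [P with] [NP [NP [Pron she]] [PP [P with] [NP [Pron he]]]]]] [VP [V built] [NP [NP [Pron he]] [PP [P with] [NP [Pron he]]]]]]
[S [NP [NP [Pron he]] [PP [P with] [NP [NP [Pron she]] [PP [P with] [NP [Pron he]]]]]] [VP [VP [V built] [NP [Pron he]]] [PP [P with] [NP [Pron he]]]]]
The difference turns on whether VP → VP PP is used at the relevant span, versus an alternative expansion of VP.

4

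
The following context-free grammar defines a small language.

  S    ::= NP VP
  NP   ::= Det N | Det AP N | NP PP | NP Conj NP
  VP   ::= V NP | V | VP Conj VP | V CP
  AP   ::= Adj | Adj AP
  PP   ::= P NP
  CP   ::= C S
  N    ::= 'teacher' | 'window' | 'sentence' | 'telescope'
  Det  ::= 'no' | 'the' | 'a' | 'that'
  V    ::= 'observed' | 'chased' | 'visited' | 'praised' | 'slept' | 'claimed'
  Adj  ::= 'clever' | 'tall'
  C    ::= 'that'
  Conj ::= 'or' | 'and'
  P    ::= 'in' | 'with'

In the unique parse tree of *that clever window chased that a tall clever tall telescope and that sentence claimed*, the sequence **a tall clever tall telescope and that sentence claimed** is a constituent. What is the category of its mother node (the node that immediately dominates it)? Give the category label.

S
  NP
    Det: that
    AP
      Adj: clever
    N: window
  VP
    V: chased
    CP
      C: that
      S
        NP
          NP
            Det: a
            AP
              Adj: tall
              AP
                Adj: clever
                AP
                  Adj: tall
            N: telescope
          Conj: and
          NP
            Det: that
            N: sentence
        VP
          V: claimed
The span 'a tall clever tall telescope and that sentence claimed' is the S node built by S → NP VP.
Its mother is the CP built by CP → C S.

CP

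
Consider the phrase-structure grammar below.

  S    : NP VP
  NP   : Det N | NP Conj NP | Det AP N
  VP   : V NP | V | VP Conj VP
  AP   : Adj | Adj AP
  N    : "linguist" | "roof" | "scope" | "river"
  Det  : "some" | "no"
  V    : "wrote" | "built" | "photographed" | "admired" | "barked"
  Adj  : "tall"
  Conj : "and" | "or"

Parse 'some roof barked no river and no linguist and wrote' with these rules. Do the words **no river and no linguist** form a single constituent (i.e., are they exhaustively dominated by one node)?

Yes

[S [NP [Det some] [N roof]] [VP [VP [V barked] [NP [NP [Det no] [N river]] [Conj and] [NP [Det no] [N linguist]]]] [Conj and] [VP [V wrote]]]]
The words 'no river and no linguist' are exhaustively dominated by a single NP node (built by NP → NP Conj NP), so they form a constituent.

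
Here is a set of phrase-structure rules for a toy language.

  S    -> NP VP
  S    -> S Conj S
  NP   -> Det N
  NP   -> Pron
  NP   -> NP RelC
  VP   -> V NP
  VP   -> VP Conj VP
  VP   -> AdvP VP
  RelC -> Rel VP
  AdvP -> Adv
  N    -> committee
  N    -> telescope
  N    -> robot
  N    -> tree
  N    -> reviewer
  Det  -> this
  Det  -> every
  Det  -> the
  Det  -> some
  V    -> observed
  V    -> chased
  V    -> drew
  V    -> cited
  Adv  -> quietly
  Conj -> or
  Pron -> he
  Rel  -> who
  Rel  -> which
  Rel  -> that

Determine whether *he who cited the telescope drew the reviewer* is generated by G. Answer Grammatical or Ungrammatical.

[S [NP [NP [Pron he]] [RelC [Rel who] [VP [V cited] [NP [Det the] [N telescope]]]]] [VP [V drew] [NP [Det the] [N reviewer]]]]
Every word is introduced by a lexical rule and the phrasal rules combine the resulting categories into a single S.

Grammatical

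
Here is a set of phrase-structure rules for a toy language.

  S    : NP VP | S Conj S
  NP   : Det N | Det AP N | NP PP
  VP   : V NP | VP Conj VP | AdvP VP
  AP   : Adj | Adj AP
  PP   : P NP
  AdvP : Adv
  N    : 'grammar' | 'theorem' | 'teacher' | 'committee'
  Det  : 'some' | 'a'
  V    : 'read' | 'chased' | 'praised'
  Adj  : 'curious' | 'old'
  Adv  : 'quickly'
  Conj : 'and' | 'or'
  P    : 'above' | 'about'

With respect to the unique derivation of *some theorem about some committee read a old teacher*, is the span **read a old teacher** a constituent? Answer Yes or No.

[S [NP [NP [Det some] [N theorem]] [PP [P about] [NP [Det some] [N committee]]]] [VP [V read] [NP [Det a] [AP [Adj old]] [N teacher]]]]
The words 'read a old teacher' are exhaustively dominated by a single VP node (built by VP → V NP), so they form a constituent.

Yes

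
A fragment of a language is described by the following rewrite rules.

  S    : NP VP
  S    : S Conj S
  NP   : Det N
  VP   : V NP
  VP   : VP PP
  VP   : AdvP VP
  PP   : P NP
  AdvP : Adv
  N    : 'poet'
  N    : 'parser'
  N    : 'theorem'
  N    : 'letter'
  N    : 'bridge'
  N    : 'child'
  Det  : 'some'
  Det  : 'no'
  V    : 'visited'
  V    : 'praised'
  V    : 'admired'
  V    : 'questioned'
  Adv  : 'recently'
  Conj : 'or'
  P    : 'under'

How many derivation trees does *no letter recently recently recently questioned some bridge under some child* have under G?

4

Two of the 4 distinct bracketings:
[S [NP [Det no] [N letter]] [VP [VP [AdvP [Adv recently]] [VP [AdvP [Adv recently]] [VP [AdvP [Adv recently]] [VP [V questioned] [NP [Det some] [N bridge]]]]]] [PP [P under] [NP [Det some] [N child]]]]]
[S [NP [Det no] [N letter]] [VP [AdvP [Adv recently]] [VP [VP [AdvP [Adv recently]] [VP [AdvP [Adv recently]] [VP [V questioned] [NP [Det some] [N bridge]]]]] [PP [P under] [NP [Det some] [N child]]]]]]
The trees differ in how a recursive rule is bracketed over the same span.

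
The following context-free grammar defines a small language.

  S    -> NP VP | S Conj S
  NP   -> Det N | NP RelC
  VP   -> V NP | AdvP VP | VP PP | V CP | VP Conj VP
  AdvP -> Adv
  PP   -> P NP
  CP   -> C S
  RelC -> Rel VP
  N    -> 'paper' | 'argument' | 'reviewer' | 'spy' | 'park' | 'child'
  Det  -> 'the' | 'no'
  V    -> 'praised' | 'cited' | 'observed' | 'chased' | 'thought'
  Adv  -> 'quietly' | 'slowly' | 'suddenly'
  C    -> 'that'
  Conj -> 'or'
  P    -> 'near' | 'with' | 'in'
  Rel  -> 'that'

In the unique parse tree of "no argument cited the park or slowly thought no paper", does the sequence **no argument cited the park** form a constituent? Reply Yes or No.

[S [NP [Det no] [N argument]] [VP [VP [V cited] [NP [Det the] [N park]]] [Conj or] [VP [AdvP [Adv slowly]] [VP [V thought] [NP [Det no] [N paper]]]]]]
The smallest constituent containing 'no argument cited the park' is the S spanning 'no argument cited the park or slowly thought no paper'; no single node in the tree dominates exactly the given words.

No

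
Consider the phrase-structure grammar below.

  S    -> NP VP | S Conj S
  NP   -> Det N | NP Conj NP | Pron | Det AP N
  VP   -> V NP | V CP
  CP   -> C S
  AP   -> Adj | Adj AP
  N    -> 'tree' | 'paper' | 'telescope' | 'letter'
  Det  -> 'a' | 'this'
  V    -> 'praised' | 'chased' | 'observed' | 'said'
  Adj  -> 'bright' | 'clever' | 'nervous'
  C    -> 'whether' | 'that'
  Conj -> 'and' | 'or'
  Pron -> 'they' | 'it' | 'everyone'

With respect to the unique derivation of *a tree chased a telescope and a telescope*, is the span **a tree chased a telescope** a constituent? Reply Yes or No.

[S [NP [Det a] [N tree]] [VP [V chased] [NP [NP [Det a] [N telescope]] [Conj and] [NP [Det a] [N telescope]]]]]
The smallest constituent containing 'a tree chased a telescope' is the S spanning 'a tree chased a telescope and a telescope'; no single node in the tree dominates exactly the given words.

No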